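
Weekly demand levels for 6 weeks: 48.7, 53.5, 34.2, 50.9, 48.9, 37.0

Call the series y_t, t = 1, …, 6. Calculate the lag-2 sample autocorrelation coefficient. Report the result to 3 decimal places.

-0.245

Mean ȳ = (48.7 + 53.5 + 34.2 + 50.9 + 48.9 + 37.0)/6 = 45.5333
Numerator Σ_{t=1}^{4}(y_t−ȳ)(y_{t+2}−ȳ) = -77.0856
Denominator Σ(y_t−ȳ)² = 314.8933
r_2 = -77.0856 / 314.8933 = -0.245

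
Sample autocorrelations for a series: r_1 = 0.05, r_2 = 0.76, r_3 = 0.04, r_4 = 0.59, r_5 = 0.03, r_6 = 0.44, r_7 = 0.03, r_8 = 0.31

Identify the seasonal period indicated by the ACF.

2

The largest autocorrelation is r_2 = 0.76, with weaker echoes at lags 4 (0.59), 6 (0.44) and 8 (0.31); the remaining lags stay at or below 0.05.
The dominant spike at lag 2 indicates a seasonal period of 2.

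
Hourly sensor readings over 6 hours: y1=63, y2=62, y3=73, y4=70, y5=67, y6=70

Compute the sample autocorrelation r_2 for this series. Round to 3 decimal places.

-0.374

Mean ȳ = (63 + 62 + 73 + 70 + 67 + 70)/6 = 67.5000
Deviations from mean: -4.5000, -5.5000, 5.5000, 2.5000, -0.5000, 2.5000
Numerator Σ_{t=1}^{4}(y_t−ȳ)(y_{t+2}−ȳ) = -35.0000
Denominator Σ(y_t−ȳ)² = 93.5000
r_2 = -35.0000 / 93.5000 = -0.374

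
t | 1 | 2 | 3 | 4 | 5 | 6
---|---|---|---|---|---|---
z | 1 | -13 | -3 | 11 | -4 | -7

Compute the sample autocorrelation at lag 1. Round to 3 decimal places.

Mean z̄ = (1 − 13 − 3 + 11 − 4 − 7)/6 = -2.5000
Deviations from mean: 3.5000, -10.5000, -0.5000, 13.5000, -1.5000, -4.5000
Σ(z_t−z̄)(z_{t+1}−z̄) = (-36.7500) + (5.2500) + (-6.7500) + (-20.2500) + (6.7500) = -51.7500
Denominator Σ(z_t−z̄)² = 327.5000
r_1 = -51.7500 / 327.5000 = -0.158

-0.158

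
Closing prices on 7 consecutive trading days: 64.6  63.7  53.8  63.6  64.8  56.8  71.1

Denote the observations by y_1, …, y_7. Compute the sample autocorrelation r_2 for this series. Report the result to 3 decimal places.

Mean ȳ = (64.6 + 63.7 + 53.8 + 63.6 + 64.8 + 56.8 + 71.1)/7 = 62.6286
Σ(y_t−ȳ)(y_{t+2}−ȳ) = (-17.4049) + (1.0408) + (-19.1706) + (-5.6620) + (18.3951) = -22.8016
Denominator Σ(y_t−ȳ)² = 194.3743
r_2 = -22.8016 / 194.3743 = -0.117

-0.117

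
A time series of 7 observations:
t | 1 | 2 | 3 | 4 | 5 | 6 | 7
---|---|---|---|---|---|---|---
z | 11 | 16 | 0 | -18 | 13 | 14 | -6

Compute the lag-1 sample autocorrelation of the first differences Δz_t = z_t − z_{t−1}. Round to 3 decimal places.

-0.184

First differences Δz: 5, -16, -18, 31, 1, -20
Mean of differences = -2.8333
Numerator Σ(Δz_t−Δz̄)(Δz_{t+1}−Δz̄) = -352.6944
Denominator Σ(Δz_t−Δz̄)² = 1918.8333
r_1(Δz) = -352.6944 / 1918.8333 = -0.184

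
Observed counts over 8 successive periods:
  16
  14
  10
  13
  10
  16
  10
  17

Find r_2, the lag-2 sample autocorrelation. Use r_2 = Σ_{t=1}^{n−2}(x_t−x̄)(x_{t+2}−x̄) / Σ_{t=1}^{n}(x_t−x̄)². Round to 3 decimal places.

Mean x̄ = (16 + 14 + 10 + 13 + 10 + 16 + 10 + 17)/8 = 13.2500
Deviations from mean: 2.7500, 0.7500, -3.2500, -0.2500, -3.2500, 2.7500, -3.2500, 3.7500
Σ(x_t−x̄)(x_{t+2}−x̄) = (-8.9375) + (-0.1875) + (10.5625) + (-0.6875) + (10.5625) + (10.3125) = 21.6250
Denominator Σ(x_t−x̄)² = 61.5000
r_2 = 21.6250 / 61.5000 = 0.352

0.352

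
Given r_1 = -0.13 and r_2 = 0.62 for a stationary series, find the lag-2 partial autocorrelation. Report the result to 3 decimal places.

φ_{22} = (r_2 − r_1²) / (1 − r_1²)
r_1² = (-0.13)² = 0.0169
Numerator = 0.62 − 0.0169 = 0.6031; denominator = 1 − 0.0169 = 0.9831
φ_{22} = 0.6031 / 0.9831 = 0.613

0.613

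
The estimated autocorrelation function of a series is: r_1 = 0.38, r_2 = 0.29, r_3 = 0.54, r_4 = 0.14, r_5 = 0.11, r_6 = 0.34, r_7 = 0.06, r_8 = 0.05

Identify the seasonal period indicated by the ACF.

3

The largest autocorrelation is r_3 = 0.54; the remaining lags stay at or below 0.38. The elevated value at lag 1 (0.38), dropping to 0.29 at lag 2, reflects decaying short-term dependence rather than seasonality.
The dominant spike at lag 3 indicates a seasonal period of 3.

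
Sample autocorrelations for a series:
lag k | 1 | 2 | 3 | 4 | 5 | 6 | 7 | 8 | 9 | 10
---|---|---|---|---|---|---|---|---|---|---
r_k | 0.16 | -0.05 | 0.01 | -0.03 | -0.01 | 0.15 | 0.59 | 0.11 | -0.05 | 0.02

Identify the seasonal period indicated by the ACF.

The largest autocorrelation is r_7 = 0.59; the remaining lags stay at or below 0.16.
The dominant spike at lag 7 indicates a seasonal period of 7.

7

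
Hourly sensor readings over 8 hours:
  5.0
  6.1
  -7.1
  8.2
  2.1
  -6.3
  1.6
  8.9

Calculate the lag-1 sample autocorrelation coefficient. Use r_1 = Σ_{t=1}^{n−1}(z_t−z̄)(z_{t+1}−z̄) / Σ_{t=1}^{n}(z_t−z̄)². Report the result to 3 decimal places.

Mean z̄ = (5.0 + 6.1 − 7.1 + 8.2 + 2.1 − 6.3 + 1.6 + 8.9)/8 = 2.3125
Deviations from mean: 2.6875, 3.7875, -9.4125, 5.8875, -0.2125, -8.6125, -0.7125, 6.5875
Σ(z_t−z̄)(z_{t+1}−z̄) = (10.1789) + (-35.6498) + (-55.4161) + (-1.2511) + (1.8302) + (6.1364) + (-4.6936) = -78.8652
Denominator Σ(z_t−z̄)² = 262.9488
r_1 = -78.8652 / 262.9488 = -0.300

-0.300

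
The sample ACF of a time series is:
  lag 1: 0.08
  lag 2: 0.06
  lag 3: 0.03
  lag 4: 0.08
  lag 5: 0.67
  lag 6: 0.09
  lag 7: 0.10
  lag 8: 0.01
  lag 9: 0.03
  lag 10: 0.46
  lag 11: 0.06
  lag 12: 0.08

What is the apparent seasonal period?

5

The largest autocorrelation is r_5 = 0.67, with a weaker echo at lag 10 (0.46); the remaining lags stay at or below 0.10.
The dominant spike at lag 5 indicates a seasonal period of 5.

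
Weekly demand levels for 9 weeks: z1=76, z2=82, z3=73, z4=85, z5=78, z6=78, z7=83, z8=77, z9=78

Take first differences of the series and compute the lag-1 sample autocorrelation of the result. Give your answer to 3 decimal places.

-0.756

First differences Δz: 6, -9, 12, -7, 0, 5, -6, 1
Mean of differences = 0.2500
Numerator Σ(Δz_t−Δz̄)(Δz_{t+1}−Δz̄) = -280.8125
Denominator Σ(Δz_t−Δz̄)² = 371.5000
r_1(Δz) = -280.8125 / 371.5000 = -0.756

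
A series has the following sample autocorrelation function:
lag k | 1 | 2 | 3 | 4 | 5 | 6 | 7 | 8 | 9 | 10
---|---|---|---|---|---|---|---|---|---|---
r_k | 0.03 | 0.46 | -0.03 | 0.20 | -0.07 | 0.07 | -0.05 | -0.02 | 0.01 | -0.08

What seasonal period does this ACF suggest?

2

The largest autocorrelation is r_2 = 0.46, with a weaker echo at lag 4 (0.20); the remaining lags stay at or below 0.07.
The dominant spike at lag 2 indicates a seasonal period of 2.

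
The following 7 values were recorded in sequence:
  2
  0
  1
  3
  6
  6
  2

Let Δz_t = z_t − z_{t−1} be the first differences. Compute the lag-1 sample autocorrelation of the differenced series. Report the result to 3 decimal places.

0.176

First differences Δz: -2, 1, 2, 3, 0, -4
Mean of differences = 0.0000
Numerator Σ(Δz_t−Δz̄)(Δz_{t+1}−Δz̄) = 6.0000
Denominator Σ(Δz_t−Δz̄)² = 34.0000
r_1(Δz) = 6.0000 / 34.0000 = 0.176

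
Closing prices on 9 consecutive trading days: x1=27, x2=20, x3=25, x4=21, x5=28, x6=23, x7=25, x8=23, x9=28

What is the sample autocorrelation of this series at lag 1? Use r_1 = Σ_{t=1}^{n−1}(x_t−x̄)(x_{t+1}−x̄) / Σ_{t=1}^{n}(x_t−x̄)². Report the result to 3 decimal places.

-0.584

Mean x̄ = (27 + 20 + 25 + 21 + 28 + 23 + 25 + 23 + 28)/9 = 24.4444
Numerator Σ_{t=1}^{8}(x_t−x̄)(x_{t+1}−x̄) = -39.8642
Denominator Σ(x_t−x̄)² = 68.2222
r_1 = -39.8642 / 68.2222 = -0.584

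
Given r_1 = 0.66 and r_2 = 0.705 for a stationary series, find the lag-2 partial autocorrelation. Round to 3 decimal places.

0.477

φ_{22} = (r_2 − r_1²) / (1 − r_1²)
r_1² = (0.66)² = 0.4356
Numerator = 0.705 − 0.4356 = 0.2694; denominator = 1 − 0.4356 = 0.5644
φ_{22} = 0.2694 / 0.5644 = 0.477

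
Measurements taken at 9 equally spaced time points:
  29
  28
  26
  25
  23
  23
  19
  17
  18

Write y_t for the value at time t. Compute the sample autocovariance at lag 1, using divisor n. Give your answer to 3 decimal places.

11.665

Mean ȳ = (29 + 28 + 26 + 25 + 23 + 23 + 19 + 17 + 18)/9 = 23.1111
Σ_{t=1}^{8}(y_t−ȳ)(y_{t+1}−ȳ) = 104.9877
γ_1 = 104.9877 / 9 = 11.665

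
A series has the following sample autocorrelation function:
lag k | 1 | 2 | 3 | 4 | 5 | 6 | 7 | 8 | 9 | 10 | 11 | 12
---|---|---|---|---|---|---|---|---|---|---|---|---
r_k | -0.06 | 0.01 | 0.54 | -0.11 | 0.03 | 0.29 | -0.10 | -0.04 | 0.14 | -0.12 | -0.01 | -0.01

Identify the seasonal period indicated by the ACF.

The largest autocorrelation is r_3 = 0.54, with a weaker echo at lag 6 (0.29); the remaining lags stay at or below 0.14.
The dominant spike at lag 3 indicates a seasonal period of 3.

3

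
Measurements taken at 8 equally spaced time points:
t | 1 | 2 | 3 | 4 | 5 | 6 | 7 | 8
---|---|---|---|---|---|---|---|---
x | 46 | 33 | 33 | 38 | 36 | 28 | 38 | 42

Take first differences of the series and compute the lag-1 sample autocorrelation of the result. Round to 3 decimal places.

First differences Δx: -13, 0, 5, -2, -8, 10, 4
Mean of differences = -0.5714
Numerator Σ(Δx_t−Δx̄)(Δx_{t+1}−Δx̄) = -31.4694
Denominator Σ(Δx_t−Δx̄)² = 375.7143
r_1(Δx) = -31.4694 / 375.7143 = -0.084

-0.084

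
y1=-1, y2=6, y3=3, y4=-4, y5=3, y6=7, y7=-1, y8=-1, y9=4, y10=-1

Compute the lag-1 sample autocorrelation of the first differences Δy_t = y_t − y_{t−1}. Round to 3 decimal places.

First differences Δy: 7, -3, -7, 7, 4, -8, 0, 5, -5
Mean of differences = 0.0000
Numerator Σ(Δy_t−Δȳ)(Δy_{t+1}−Δȳ) = -78.0000
Denominator Σ(Δy_t−Δȳ)² = 286.0000
r_1(Δy) = -78.0000 / 286.0000 = -0.273

-0.273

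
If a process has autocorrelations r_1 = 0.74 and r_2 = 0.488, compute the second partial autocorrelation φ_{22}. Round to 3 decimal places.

-0.132

φ_{22} = (r_2 − r_1²) / (1 − r_1²)
r_1² = (0.74)² = 0.5476
Numerator = 0.488 − 0.5476 = -0.0596; denominator = 1 − 0.5476 = 0.4524
φ_{22} = -0.0596 / 0.4524 = -0.132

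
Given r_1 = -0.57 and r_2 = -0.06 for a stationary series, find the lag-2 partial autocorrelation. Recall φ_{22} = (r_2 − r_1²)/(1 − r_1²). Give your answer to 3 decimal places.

-0.570

φ_{22} = (r_2 − r_1²) / (1 − r_1²)
r_1² = (-0.57)² = 0.3249
Numerator = -0.06 − 0.3249 = -0.3849; denominator = 1 − 0.3249 = 0.6751
φ_{22} = -0.3849 / 0.6751 = -0.570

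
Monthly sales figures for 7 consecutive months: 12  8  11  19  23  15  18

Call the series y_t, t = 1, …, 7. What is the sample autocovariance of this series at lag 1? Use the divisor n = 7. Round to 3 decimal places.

9.262

Mean ȳ = (12 + 8 + 11 + 19 + 23 + 15 + 18)/7 = 15.1429
Σ_{t=1}^{6}(y_t−ȳ)(y_{t+1}−ȳ) = 64.8367
γ_1 = 64.8367 / 7 = 9.262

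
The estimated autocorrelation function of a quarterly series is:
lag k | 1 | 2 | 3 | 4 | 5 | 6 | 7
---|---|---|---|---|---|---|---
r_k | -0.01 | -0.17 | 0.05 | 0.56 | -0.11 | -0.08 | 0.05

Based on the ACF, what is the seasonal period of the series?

The largest autocorrelation is r_4 = 0.56; the remaining lags stay at or below 0.05.
The dominant spike at lag 4 indicates a seasonal period of 4.

4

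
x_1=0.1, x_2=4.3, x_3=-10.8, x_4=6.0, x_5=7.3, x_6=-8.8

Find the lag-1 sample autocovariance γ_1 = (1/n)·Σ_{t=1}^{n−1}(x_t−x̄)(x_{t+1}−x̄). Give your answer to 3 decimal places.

-21.533

Mean x̄ = (0.1 + 4.3 − 10.8 + 6.0 + 7.3 − 8.8)/6 = -0.3167
Deviations: 0.4167, 4.6167, -10.4833, 6.3167, 7.6167, -8.4833
Σ_{t=1}^{5}(x_t−x̄)(x_{t+1}−x̄) = -129.1969
γ_1 = -129.1969 / 6 = -21.533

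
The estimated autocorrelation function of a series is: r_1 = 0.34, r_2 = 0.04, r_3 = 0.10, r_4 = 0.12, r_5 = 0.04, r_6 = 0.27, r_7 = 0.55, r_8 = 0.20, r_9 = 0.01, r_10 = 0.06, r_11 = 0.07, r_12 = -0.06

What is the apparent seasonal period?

The largest autocorrelation is r_7 = 0.55; the remaining lags stay at or below 0.34. The elevated value at lag 1 (0.34), dropping to 0.04 at lag 2, reflects decaying short-term dependence rather than seasonality.
The dominant spike at lag 7 indicates a seasonal period of 7.

7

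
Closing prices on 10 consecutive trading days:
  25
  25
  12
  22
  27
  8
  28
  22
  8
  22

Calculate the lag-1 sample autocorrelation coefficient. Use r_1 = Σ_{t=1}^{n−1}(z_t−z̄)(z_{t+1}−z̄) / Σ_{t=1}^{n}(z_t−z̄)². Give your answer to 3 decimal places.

Mean z̄ = (25 + 25 + 12 + 22 + 27 + 8 + 28 + 22 + 8 + 22)/10 = 19.9000
Numerator Σ_{t=1}^{9}(z_t−z̄)(z_{t+1}−z̄) = -229.8100
Denominator Σ(z_t−z̄)² = 526.9000
r_1 = -229.8100 / 526.9000 = -0.436

-0.436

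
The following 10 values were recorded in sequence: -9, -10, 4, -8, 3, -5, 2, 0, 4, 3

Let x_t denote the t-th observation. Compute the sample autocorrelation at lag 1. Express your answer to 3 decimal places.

Mean x̄ = (-9 − 10 + 4 − 8 + 3 − 5 + 2 + 0 + 4 + 3)/10 = -1.6000
Numerator Σ_{t=1}^{9}(x_t−x̄)(x_{t+1}−x̄) = -37.5600
Denominator Σ(x_t−x̄)² = 298.4000
r_1 = -37.5600 / 298.4000 = -0.126

-0.126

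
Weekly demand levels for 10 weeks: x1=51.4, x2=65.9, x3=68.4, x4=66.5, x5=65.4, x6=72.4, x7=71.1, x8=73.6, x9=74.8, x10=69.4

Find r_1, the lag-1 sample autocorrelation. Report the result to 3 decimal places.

0.267

Mean x̄ = (51.4 + 65.9 + 68.4 + 66.5 + 65.4 + 72.4 + 71.1 + 73.6 + 74.8 + 69.4)/10 = 67.8900
Numerator Σ_{t=1}^{9}(x_t−x̄)(x_{t+1}−x̄) = 106.0189
Denominator Σ(x_t−x̄)² = 397.5490
r_1 = 106.0189 / 397.5490 = 0.267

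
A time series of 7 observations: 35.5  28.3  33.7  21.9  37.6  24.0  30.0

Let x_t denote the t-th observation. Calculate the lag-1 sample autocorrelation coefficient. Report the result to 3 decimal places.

Mean x̄ = (35.5 + 28.3 + 33.7 + 21.9 + 37.6 + 24.0 + 30.0)/7 = 30.1429
Deviations from mean: 5.3571, -1.8429, 3.5571, -8.2429, 7.4571, -6.1429, -0.1429
Numerator Σ_{t=1}^{6}(x_t−x̄)(x_{t+1}−x̄) = -152.1476
Denominator Σ(x_t−x̄)² = 206.0571
r_1 = -152.1476 / 206.0571 = -0.738

-0.738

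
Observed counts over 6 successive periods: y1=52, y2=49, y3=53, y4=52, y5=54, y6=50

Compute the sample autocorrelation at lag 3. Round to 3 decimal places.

Mean ȳ = (52 + 49 + 53 + 52 + 54 + 50)/6 = 51.6667
Deviations from mean: 0.3333, -2.6667, 1.3333, 0.3333, 2.3333, -1.6667
Numerator Σ_{t=1}^{3}(y_t−ȳ)(y_{t+3}−ȳ) = -8.3333
Denominator Σ(y_t−ȳ)² = 17.3333
r_3 = -8.3333 / 17.3333 = -0.481

-0.481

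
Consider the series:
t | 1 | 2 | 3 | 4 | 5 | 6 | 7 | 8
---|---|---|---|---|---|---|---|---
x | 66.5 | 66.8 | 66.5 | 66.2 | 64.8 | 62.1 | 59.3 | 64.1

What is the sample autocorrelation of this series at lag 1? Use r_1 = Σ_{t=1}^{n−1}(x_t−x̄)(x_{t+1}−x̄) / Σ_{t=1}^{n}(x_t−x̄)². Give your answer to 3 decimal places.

0.549

Mean x̄ = (66.5 + 66.8 + 66.5 + 66.2 + 64.8 + 62.1 + 59.3 + 64.1)/8 = 64.5375
Deviations from mean: 1.9625, 2.2625, 1.9625, 1.6625, 0.2625, -2.4375, -5.2375, -0.4375
Numerator Σ_{t=1}^{7}(x_t−x̄)(x_{t+1}−x̄) = 26.9973
Denominator Σ(x_t−x̄)² = 49.2188
r_1 = 26.9973 / 49.2188 = 0.549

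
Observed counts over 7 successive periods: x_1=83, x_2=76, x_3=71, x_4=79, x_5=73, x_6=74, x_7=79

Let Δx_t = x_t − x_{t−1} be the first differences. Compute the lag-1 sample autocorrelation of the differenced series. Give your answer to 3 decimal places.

-0.283

First differences Δx: -7, -5, 8, -6, 1, 5
Mean of differences = -0.6667
Numerator Σ(Δx_t−Δx̄)(Δx_{t+1}−Δx̄) = -55.7778
Denominator Σ(Δx_t−Δx̄)² = 197.3333
r_1(Δx) = -55.7778 / 197.3333 = -0.283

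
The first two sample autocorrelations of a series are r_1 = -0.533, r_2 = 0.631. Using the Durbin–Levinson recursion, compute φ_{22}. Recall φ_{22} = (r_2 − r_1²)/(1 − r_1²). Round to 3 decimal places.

φ_{22} = (r_2 − r_1²) / (1 − r_1²)
r_1² = (-0.533)² = 0.284089
Numerator = 0.631 − 0.2841 = 0.3469; denominator = 1 − 0.2841 = 0.7159
φ_{22} = 0.3469 / 0.7159 = 0.485

0.485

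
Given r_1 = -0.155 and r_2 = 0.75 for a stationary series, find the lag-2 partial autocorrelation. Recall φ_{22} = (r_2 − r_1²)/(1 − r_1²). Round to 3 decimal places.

0.744

φ_{22} = (r_2 − r_1²) / (1 − r_1²)
r_1² = (-0.155)² = 0.024025
Numerator = 0.75 − 0.0240 = 0.7260; denominator = 1 − 0.0240 = 0.9760
φ_{22} = 0.7260 / 0.9760 = 0.744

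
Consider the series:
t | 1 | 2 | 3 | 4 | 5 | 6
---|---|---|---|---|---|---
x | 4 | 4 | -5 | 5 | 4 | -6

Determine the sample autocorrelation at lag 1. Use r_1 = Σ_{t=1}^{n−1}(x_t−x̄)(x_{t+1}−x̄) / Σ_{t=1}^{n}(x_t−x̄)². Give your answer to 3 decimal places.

Mean x̄ = (4 + 4 − 5 + 5 + 4 − 6)/6 = 1.0000
Numerator Σ_{t=1}^{5}(x_t−x̄)(x_{t+1}−x̄) = -42.0000
Denominator Σ(x_t−x̄)² = 128.0000
r_1 = -42.0000 / 128.0000 = -0.328

-0.328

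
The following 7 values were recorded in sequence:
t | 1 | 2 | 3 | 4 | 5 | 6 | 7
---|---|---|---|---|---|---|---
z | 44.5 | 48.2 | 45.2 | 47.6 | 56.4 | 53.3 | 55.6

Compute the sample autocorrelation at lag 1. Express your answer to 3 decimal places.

Mean z̄ = (44.5 + 48.2 + 45.2 + 47.6 + 56.4 + 53.3 + 55.6)/7 = 50.1143
Deviations from mean: -5.6143, -1.9143, -4.9143, -2.5143, 6.2857, 3.1857, 5.4857
Σ(z_t−z̄)(z_{t+1}−z̄) = (10.7473) + (9.4073) + (12.3559) + (-15.8041) + (20.0245) + (17.4759) = 54.2069
Denominator Σ(z_t−z̄)² = 145.4086
r_1 = 54.2069 / 145.4086 = 0.373

0.373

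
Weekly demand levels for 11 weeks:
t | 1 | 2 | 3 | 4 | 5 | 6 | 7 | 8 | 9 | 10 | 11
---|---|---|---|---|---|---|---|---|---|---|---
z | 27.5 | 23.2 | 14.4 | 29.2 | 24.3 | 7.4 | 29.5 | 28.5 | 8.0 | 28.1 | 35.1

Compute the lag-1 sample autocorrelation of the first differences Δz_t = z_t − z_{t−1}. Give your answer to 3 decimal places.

First differences Δz: -4.3, -8.8, 14.8, -4.9, -16.9, 22.1, -1.0, -20.5, 20.1, 7.0
Mean of differences = 0.7600
Numerator Σ(Δz_t−Δz̄)(Δz_{t+1}−Δz̄) = -732.8516
Denominator Σ(Δz_t−Δz̄)² = 1981.4840
r_1(Δz) = -732.8516 / 1981.4840 = -0.370

-0.370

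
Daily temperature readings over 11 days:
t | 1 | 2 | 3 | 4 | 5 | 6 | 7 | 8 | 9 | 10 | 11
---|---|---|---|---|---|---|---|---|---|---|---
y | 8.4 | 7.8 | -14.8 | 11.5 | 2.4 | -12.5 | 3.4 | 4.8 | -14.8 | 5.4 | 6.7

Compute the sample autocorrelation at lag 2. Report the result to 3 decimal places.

Mean ȳ = (8.4 + 7.8 − 14.8 + 11.5 + 2.4 − 12.5 + 3.4 + 4.8 − 14.8 + 5.4 + 6.7)/11 = 0.7545
Numerator Σ_{t=1}^{9}(y_t−ȳ)(y_{t+2}−ȳ) = -375.3378
Denominator Σ(y_t−ȳ)² = 966.1273
r_2 = -375.3378 / 966.1273 = -0.388

-0.388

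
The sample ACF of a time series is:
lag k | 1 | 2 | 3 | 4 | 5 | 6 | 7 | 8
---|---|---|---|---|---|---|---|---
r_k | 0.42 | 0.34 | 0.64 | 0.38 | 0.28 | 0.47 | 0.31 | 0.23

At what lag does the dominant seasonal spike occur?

The largest autocorrelation is r_3 = 0.64, with a weaker echo at lag 6 (0.47); the remaining lags stay at or below 0.42. The elevated value at lag 1 (0.42), dropping to 0.34 at lag 2, reflects decaying short-term dependence rather than seasonality.
The dominant spike at lag 3 indicates a seasonal period of 3.

3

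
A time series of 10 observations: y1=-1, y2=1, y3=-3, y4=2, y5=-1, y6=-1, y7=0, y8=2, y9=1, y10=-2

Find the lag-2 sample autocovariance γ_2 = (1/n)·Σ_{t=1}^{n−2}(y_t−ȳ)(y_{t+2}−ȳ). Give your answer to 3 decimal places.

-0.028

Mean ȳ = (-1 + 1 − 3 + 2 − 1 − 1 + 0 + 2 + 1 − 2)/10 = -0.2000
Σ_{t=1}^{8}(y_t−ȳ)(y_{t+2}−ȳ) = -0.2800
γ_2 = -0.2800 / 10 = -0.028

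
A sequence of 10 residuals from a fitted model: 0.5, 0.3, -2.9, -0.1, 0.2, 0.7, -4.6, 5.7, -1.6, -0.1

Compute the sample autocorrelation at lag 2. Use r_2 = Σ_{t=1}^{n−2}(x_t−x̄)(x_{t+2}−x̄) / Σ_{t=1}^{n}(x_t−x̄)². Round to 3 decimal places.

0.115

Mean x̄ = (0.5 + 0.3 − 2.9 − 0.1 + 0.2 + 0.7 − 4.6 + 5.7 − 1.6 − 0.1)/10 = -0.1900
Numerator Σ_{t=1}^{8}(x_t−x̄)(x_{t+2}−x̄) = 7.4678
Denominator Σ(x_t−x̄)² = 65.1490
r_2 = 7.4678 / 65.1490 = 0.115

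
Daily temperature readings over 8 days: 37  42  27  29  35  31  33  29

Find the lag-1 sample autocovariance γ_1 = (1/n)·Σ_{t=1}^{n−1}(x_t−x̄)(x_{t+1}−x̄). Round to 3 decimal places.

-0.768

Mean x̄ = (37 + 42 + 27 + 29 + 35 + 31 + 33 + 29)/8 = 32.8750
Σ_{t=1}^{7}(x_t−x̄)(x_{t+1}−x̄) = -6.1406
γ_1 = -6.1406 / 8 = -0.768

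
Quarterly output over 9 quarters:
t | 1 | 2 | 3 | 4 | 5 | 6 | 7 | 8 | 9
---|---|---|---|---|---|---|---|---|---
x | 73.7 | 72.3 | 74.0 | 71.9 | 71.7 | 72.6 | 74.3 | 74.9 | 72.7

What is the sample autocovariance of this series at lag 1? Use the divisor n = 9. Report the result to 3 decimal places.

0.104

Mean x̄ = (73.7 + 72.3 + 74.0 + 71.9 + 71.7 + 72.6 + 74.3 + 74.9 + 72.7)/9 = 73.1222
Σ_{t=1}^{8}(x_t−x̄)(x_{t+1}−x̄) = 0.9395
γ_1 = 0.9395 / 9 = 0.104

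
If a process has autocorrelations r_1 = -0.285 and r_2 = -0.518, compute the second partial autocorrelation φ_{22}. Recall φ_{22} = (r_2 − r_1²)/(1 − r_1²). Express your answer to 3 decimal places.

φ_{22} = (r_2 − r_1²) / (1 − r_1²)
r_1² = (-0.285)² = 0.081225
Numerator = -0.518 − 0.0812 = -0.5992; denominator = 1 − 0.0812 = 0.9188
φ_{22} = -0.5992 / 0.9188 = -0.652

-0.652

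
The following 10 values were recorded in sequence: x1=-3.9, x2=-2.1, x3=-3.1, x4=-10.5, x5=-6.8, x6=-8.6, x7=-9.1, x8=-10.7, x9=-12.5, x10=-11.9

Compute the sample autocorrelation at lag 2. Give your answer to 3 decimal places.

0.224

Mean x̄ = (-3.9 − 2.1 − 3.1 − 10.5 − 6.8 − 8.6 − 9.1 − 10.7 − 12.5 − 11.9)/10 = -7.9200
Numerator Σ_{t=1}^{8}(x_t−x̄)(x_{t+2}−x̄) = 28.5512
Denominator Σ(x_t−x̄)² = 127.5760
r_2 = 28.5512 / 127.5760 = 0.224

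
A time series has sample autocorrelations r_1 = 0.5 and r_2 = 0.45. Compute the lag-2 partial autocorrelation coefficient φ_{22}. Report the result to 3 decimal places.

φ_{22} = (r_2 − r_1²) / (1 − r_1²)
r_1² = (0.5)² = 0.25
Numerator = 0.45 − 0.2500 = 0.2000; denominator = 1 − 0.2500 = 0.7500
φ_{22} = 0.2000 / 0.7500 = 0.267

0.267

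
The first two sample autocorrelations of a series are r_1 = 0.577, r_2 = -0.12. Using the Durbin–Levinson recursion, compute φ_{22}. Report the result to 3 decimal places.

-0.679

φ_{22} = (r_2 − r_1²) / (1 − r_1²)
r_1² = (0.577)² = 0.332929
Numerator = -0.12 − 0.3329 = -0.4529; denominator = 1 − 0.3329 = 0.6671
φ_{22} = -0.4529 / 0.6671 = -0.679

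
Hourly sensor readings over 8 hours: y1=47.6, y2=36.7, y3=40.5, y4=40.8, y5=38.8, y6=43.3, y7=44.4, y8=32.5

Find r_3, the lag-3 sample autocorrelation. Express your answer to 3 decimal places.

0.151

Mean ȳ = (47.6 + 36.7 + 40.5 + 40.8 + 38.8 + 43.3 + 44.4 + 32.5)/8 = 40.5750
Σ(y_t−ȳ)(y_{t+3}−ȳ) = (1.5806) + (6.8781) + (-0.2044) + (0.8606) + (14.3331) = 23.4481
Denominator Σ(y_t−ȳ)² = 154.8350
r_3 = 23.4481 / 154.8350 = 0.151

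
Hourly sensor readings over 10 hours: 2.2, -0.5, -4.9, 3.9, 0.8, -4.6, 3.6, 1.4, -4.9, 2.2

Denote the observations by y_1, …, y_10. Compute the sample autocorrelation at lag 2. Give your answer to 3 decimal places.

Mean ȳ = (2.2 − 0.5 − 4.9 + 3.9 + 0.8 − 4.6 + 3.6 + 1.4 − 4.9 + 2.2)/10 = -0.0800
Numerator Σ_{t=1}^{8}(y_t−ȳ)(y_{t+2}−ȳ) = -52.7068
Denominator Σ(y_t−ȳ)² = 109.8160
r_2 = -52.7068 / 109.8160 = -0.480

-0.480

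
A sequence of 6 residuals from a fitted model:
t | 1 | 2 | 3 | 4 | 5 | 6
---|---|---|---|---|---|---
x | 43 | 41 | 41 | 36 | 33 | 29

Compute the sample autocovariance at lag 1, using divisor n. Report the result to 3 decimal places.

Mean x̄ = (43 + 41 + 41 + 36 + 33 + 29)/6 = 37.1667
Σ_{t=1}^{5}(x_t−x̄)(x_{t+1}−x̄) = 71.4722
γ_1 = 71.4722 / 6 = 11.912

11.912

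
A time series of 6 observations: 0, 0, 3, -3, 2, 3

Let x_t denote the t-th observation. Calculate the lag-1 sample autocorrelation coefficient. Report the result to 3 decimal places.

Mean x̄ = (0 + 0 + 3 − 3 + 2 + 3)/6 = 0.8333
Numerator Σ_{t=1}^{5}(x_t−x̄)(x_{t+1}−x̄) = -11.3611
Denominator Σ(x_t−x̄)² = 26.8333
r_1 = -11.3611 / 26.8333 = -0.423

-0.423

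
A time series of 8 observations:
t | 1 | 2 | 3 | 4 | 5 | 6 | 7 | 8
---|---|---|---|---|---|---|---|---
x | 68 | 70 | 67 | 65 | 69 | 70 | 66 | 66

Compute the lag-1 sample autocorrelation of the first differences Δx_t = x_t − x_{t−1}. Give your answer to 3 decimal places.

-0.187

First differences Δx: 2, -3, -2, 4, 1, -4, 0
Mean of differences = -0.2857
Numerator Σ(Δx_t−Δx̄)(Δx_{t+1}−Δx̄) = -9.2245
Denominator Σ(Δx_t−Δx̄)² = 49.4286
r_1(Δx) = -9.2245 / 49.4286 = -0.187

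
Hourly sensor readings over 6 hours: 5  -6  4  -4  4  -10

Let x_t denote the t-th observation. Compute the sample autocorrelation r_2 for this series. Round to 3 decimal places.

Mean x̄ = (5 − 6 + 4 − 4 + 4 − 10)/6 = -1.1667
Numerator Σ_{t=1}^{4}(x_t−x̄)(x_{t+2}−x̄) = 97.2778
Denominator Σ(x_t−x̄)² = 200.8333
r_2 = 97.2778 / 200.8333 = 0.484

0.484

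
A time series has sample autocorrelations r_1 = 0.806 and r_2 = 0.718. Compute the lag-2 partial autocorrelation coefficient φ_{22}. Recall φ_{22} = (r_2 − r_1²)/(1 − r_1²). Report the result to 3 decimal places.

φ_{22} = (r_2 − r_1²) / (1 − r_1²)
r_1² = (0.806)² = 0.649636
Numerator = 0.718 − 0.6496 = 0.0684; denominator = 1 − 0.6496 = 0.3504
φ_{22} = 0.0684 / 0.3504 = 0.195

0.195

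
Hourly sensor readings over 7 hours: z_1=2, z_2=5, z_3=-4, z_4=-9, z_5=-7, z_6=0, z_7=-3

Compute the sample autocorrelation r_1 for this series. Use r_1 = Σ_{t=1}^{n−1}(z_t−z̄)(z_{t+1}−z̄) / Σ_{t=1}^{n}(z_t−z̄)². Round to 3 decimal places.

0.336

Mean z̄ = (2 + 5 − 4 − 9 − 7 + 0 − 3)/7 = -2.2857
Numerator Σ_{t=1}^{6}(z_t−z̄)(z_{t+1}−z̄) = 49.4898
Denominator Σ(z_t−z̄)² = 147.4286
r_1 = 49.4898 / 147.4286 = 0.336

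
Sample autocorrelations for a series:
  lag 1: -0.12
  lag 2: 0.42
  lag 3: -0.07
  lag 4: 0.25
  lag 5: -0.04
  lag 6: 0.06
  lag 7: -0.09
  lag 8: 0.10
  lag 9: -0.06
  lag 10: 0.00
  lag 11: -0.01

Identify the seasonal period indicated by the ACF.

2

The largest autocorrelation is r_2 = 0.42, with a weaker echo at lag 4 (0.25); the remaining lags stay at or below 0.10.
The dominant spike at lag 2 indicates a seasonal period of 2.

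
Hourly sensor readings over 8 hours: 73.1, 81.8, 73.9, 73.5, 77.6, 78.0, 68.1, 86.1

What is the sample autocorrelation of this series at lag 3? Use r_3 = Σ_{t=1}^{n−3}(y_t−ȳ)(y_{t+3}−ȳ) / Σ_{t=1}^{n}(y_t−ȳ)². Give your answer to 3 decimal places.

0.216

Mean ȳ = (73.1 + 81.8 + 73.9 + 73.5 + 77.6 + 78.0 + 68.1 + 86.1)/8 = 76.5125
Deviations from mean: -3.4125, 5.2875, -2.6125, -3.0125, 1.0875, 1.4875, -8.4125, 9.5875
Σ(y_t−ȳ)(y_{t+3}−ȳ) = (10.2802) + (5.7502) + (-3.8861) + (25.3427) + (10.4264) = 47.9133
Denominator Σ(y_t−ȳ)² = 221.5888
r_3 = 47.9133 / 221.5888 = 0.216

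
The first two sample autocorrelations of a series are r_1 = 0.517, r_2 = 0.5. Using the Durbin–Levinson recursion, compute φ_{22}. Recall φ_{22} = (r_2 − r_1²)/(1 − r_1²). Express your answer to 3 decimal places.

0.318

φ_{22} = (r_2 − r_1²) / (1 − r_1²)
r_1² = (0.517)² = 0.267289
Numerator = 0.5 − 0.2673 = 0.2327; denominator = 1 − 0.2673 = 0.7327
φ_{22} = 0.2327 / 0.7327 = 0.318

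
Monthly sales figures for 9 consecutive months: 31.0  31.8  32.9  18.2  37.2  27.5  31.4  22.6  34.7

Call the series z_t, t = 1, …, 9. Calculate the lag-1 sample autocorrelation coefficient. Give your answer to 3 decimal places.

-0.630

Mean z̄ = (31.0 + 31.8 + 32.9 + 18.2 + 37.2 + 27.5 + 31.4 + 22.6 + 34.7)/9 = 29.7000
Numerator Σ_{t=1}^{8}(z_t−z̄)(z_{t+1}−z̄) = -181.4100
Denominator Σ(z_t−z̄)² = 287.9800
r_1 = -181.4100 / 287.9800 = -0.630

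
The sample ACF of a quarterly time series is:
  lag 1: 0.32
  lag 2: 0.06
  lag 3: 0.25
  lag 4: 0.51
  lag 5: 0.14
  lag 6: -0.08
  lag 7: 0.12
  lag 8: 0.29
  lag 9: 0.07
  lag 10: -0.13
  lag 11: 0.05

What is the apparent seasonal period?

4

The largest autocorrelation is r_4 = 0.51; the remaining lags stay at or below 0.32. The elevated value at lag 1 (0.32), dropping to 0.06 at lag 2, reflects decaying short-term dependence rather than seasonality.
The dominant spike at lag 4 indicates a seasonal period of 4.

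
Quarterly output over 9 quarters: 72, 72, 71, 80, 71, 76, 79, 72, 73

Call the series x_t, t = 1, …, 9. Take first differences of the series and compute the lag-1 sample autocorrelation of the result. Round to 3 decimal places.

-0.600

First differences Δx: 0, -1, 9, -9, 5, 3, -7, 1
Mean of differences = 0.1250
Numerator Σ(Δx_t−Δx̄)(Δx_{t+1}−Δx̄) = -148.0156
Denominator Σ(Δx_t−Δx̄)² = 246.8750
r_1(Δx) = -148.0156 / 246.8750 = -0.600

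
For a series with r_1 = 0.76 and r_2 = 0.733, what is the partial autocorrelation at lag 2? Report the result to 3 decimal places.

φ_{22} = (r_2 − r_1²) / (1 − r_1²)
r_1² = (0.76)² = 0.5776
Numerator = 0.733 − 0.5776 = 0.1554; denominator = 1 − 0.5776 = 0.4224
φ_{22} = 0.1554 / 0.4224 = 0.368

0.368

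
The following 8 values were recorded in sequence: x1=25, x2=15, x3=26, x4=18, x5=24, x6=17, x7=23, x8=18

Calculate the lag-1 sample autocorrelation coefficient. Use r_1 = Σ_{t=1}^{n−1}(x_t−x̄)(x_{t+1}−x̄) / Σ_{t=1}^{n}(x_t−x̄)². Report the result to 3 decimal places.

Mean x̄ = (25 + 15 + 26 + 18 + 24 + 17 + 23 + 18)/8 = 20.7500
Deviations from mean: 4.2500, -5.7500, 5.2500, -2.7500, 3.2500, -3.7500, 2.2500, -2.7500
Σ(x_t−x̄)(x_{t+1}−x̄) = (-24.4375) + (-30.1875) + (-14.4375) + (-8.9375) + (-12.1875) + (-8.4375) + (-6.1875) = -104.8125
Denominator Σ(x_t−x̄)² = 123.5000
r_1 = -104.8125 / 123.5000 = -0.849

-0.849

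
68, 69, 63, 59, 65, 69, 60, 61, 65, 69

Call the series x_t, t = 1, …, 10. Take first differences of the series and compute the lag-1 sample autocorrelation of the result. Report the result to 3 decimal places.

First differences Δx: 1, -6, -4, 6, 4, -9, 1, 4, 4
Mean of differences = 0.1111
Numerator Σ(Δx_t−Δx̄)(Δx_{t+1}−Δx̄) = -6.5679
Denominator Σ(Δx_t−Δx̄)² = 218.8889
r_1(Δx) = -6.5679 / 218.8889 = -0.030

-0.030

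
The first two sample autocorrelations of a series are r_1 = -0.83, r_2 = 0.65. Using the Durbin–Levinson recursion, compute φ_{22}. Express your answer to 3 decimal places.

-0.125

φ_{22} = (r_2 − r_1²) / (1 − r_1²)
r_1² = (-0.83)² = 0.6889
Numerator = 0.65 − 0.6889 = -0.0389; denominator = 1 − 0.6889 = 0.3111
φ_{22} = -0.0389 / 0.3111 = -0.125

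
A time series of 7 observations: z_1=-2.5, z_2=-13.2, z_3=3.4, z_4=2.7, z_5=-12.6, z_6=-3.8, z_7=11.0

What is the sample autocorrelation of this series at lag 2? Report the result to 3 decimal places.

-0.561

Mean z̄ = (-2.5 − 13.2 + 3.4 + 2.7 − 12.6 − 3.8 + 11.0)/7 = -2.1429
Deviations from mean: -0.3571, -11.0571, 5.5429, 4.8429, -10.4571, -1.6571, 13.1429
Σ(z_t−z̄)(z_{t+2}−z̄) = (-1.9796) + (-53.5482) + (-57.9624) + (-8.0253) + (-137.4367) = -258.9522
Denominator Σ(z_t−z̄)² = 461.3971
r_2 = -258.9522 / 461.3971 = -0.561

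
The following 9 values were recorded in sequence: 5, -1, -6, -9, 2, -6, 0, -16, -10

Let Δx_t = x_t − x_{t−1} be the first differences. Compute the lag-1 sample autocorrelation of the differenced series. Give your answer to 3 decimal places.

-0.627

First differences Δx: -6, -5, -3, 11, -8, 6, -16, 6
Mean of differences = -1.8750
Numerator Σ(Δx_t−Δx̄)(Δx_{t+1}−Δx̄) = -347.6406
Denominator Σ(Δx_t−Δx̄)² = 554.8750
r_1(Δx) = -347.6406 / 554.8750 = -0.627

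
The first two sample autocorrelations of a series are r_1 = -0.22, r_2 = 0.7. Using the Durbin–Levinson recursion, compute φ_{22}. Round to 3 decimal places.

0.685

φ_{22} = (r_2 − r_1²) / (1 − r_1²)
r_1² = (-0.22)² = 0.0484
Numerator = 0.7 − 0.0484 = 0.6516; denominator = 1 − 0.0484 = 0.9516
φ_{22} = 0.6516 / 0.9516 = 0.685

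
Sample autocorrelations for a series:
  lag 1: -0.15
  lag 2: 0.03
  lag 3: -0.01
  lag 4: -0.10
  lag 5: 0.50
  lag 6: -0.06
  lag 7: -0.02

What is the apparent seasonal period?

5

The largest autocorrelation is r_5 = 0.50; the remaining lags stay at or below 0.03.
The dominant spike at lag 5 indicates a seasonal period of 5.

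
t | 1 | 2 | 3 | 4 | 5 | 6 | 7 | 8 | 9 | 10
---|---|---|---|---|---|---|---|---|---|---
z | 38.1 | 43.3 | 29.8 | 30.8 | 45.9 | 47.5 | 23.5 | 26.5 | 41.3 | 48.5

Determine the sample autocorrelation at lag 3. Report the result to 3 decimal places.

Mean z̄ = (38.1 + 43.3 + 29.8 + 30.8 + 45.9 + 47.5 + 23.5 + 26.5 + 41.3 + 48.5)/10 = 37.5200
Σ(z_t−z̄)(z_{t+3}−z̄) = (-3.8976) + (48.4364) + (-77.0456) + (94.2144) + (-92.3476) + (37.7244) + (-153.9396) = -146.8552
Denominator Σ(z_t−z̄)² = 761.1760
r_3 = -146.8552 / 761.1760 = -0.193

-0.193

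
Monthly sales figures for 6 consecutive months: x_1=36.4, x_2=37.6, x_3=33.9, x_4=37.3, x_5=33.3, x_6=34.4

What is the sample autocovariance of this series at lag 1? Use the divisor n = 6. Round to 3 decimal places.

-0.981

Mean x̄ = (36.4 + 37.6 + 33.9 + 37.3 + 33.3 + 34.4)/6 = 35.4833
Σ_{t=1}^{5}(x_t−x̄)(x_{t+1}−x̄) = -5.8886
γ_1 = -5.8886 / 6 = -0.981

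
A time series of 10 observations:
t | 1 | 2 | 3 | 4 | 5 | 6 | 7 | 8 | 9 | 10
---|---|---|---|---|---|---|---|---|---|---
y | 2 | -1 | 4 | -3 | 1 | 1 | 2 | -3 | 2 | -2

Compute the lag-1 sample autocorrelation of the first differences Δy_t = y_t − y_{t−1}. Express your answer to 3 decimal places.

First differences Δy: -3, 5, -7, 4, 0, 1, -5, 5, -4
Mean of differences = -0.4444
Numerator Σ(Δy_t−Δȳ)(Δy_{t+1}−Δȳ) = -126.8642
Denominator Σ(Δy_t−Δȳ)² = 164.2222
r_1(Δy) = -126.8642 / 164.2222 = -0.773

-0.773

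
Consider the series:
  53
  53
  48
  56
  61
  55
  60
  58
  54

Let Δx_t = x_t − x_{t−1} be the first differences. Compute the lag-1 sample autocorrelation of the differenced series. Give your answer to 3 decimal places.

First differences Δx: 0, -5, 8, 5, -6, 5, -2, -4
Mean of differences = 0.1250
Numerator Σ(Δx_t−Δx̄)(Δx_{t+1}−Δx̄) = -62.6406
Denominator Σ(Δx_t−Δx̄)² = 194.8750
r_1(Δx) = -62.6406 / 194.8750 = -0.321

-0.321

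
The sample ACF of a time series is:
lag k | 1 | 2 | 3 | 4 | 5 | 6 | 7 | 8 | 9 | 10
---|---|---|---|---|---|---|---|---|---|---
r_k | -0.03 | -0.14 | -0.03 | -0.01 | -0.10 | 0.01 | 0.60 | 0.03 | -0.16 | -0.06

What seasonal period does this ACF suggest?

7

The largest autocorrelation is r_7 = 0.60; the remaining lags stay at or below 0.03.
The dominant spike at lag 7 indicates a seasonal period of 7.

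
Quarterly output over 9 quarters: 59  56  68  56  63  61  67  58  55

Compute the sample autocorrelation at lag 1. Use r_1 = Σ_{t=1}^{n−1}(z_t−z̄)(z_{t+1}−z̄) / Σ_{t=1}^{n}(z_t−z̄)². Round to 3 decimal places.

Mean z̄ = (59 + 56 + 68 + 56 + 63 + 61 + 67 + 58 + 55)/9 = 60.3333
Numerator Σ_{t=1}^{8}(z_t−z̄)(z_{t+1}−z̄) = -69.1111
Denominator Σ(z_t−z̄)² = 184.0000
r_1 = -69.1111 / 184.0000 = -0.376

-0.376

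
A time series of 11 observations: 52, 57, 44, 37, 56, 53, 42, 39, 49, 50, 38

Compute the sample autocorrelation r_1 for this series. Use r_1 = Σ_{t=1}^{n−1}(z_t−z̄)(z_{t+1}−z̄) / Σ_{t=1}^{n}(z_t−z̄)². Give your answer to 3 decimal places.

Mean z̄ = (52 + 57 + 44 + 37 + 56 + 53 + 42 + 39 + 49 + 50 + 38)/11 = 47.0000
Numerator Σ_{t=1}^{10}(z_t−z̄)(z_{t+1}−z̄) = -13.0000
Denominator Σ(z_t−z̄)² = 534.0000
r_1 = -13.0000 / 534.0000 = -0.024

-0.024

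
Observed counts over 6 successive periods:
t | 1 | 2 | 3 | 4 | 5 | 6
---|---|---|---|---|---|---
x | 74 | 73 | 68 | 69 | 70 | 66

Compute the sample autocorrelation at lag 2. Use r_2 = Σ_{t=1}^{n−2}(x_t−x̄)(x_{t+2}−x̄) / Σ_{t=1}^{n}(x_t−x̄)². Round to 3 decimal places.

Mean x̄ = (74 + 73 + 68 + 69 + 70 + 66)/6 = 70.0000
Numerator Σ_{t=1}^{4}(x_t−x̄)(x_{t+2}−x̄) = -7.0000
Denominator Σ(x_t−x̄)² = 46.0000
r_2 = -7.0000 / 46.0000 = -0.152

-0.152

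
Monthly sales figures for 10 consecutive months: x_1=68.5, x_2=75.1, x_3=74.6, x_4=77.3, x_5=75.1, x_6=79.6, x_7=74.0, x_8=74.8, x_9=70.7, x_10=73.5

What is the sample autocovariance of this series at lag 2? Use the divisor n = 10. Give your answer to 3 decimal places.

Mean x̄ = (68.5 + 75.1 + 74.6 + 77.3 + 75.1 + 79.6 + 74.0 + 74.8 + 70.7 + 73.5)/10 = 74.3200
Σ_{t=1}^{8}(x_t−x̄)(x_{t+2}−x̄) = 19.6972
γ_2 = 19.6972 / 10 = 1.970

1.970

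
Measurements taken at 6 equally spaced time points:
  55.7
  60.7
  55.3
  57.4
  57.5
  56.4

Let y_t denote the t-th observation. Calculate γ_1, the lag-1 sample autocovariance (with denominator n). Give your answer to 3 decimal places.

Mean ȳ = (55.7 + 60.7 + 55.3 + 57.4 + 57.5 + 56.4)/6 = 57.1667
Deviations: -1.4667, 3.5333, -1.8667, 0.2333, 0.3333, -0.7667
Σ_{t=1}^{5}(y_t−ȳ)(y_{t+1}−ȳ) = -12.3911
γ_1 = -12.3911 / 6 = -2.065

-2.065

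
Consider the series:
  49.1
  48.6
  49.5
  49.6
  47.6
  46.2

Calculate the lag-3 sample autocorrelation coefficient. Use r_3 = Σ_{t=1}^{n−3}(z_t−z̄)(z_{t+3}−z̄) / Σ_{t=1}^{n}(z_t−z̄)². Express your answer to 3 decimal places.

Mean z̄ = (49.1 + 48.6 + 49.5 + 49.6 + 47.6 + 46.2)/6 = 48.4333
Σ(z_t−z̄)(z_{t+3}−z̄) = (0.7778) + (-0.1389) + (-2.3822) = -1.7433
Denominator Σ(z_t−z̄)² = 8.6533
r_3 = -1.7433 / 8.6533 = -0.201

-0.201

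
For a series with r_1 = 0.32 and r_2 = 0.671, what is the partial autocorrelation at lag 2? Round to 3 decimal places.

φ_{22} = (r_2 − r_1²) / (1 − r_1²)
r_1² = (0.32)² = 0.1024
Numerator = 0.671 − 0.1024 = 0.5686; denominator = 1 − 0.1024 = 0.8976
φ_{22} = 0.5686 / 0.8976 = 0.633

0.633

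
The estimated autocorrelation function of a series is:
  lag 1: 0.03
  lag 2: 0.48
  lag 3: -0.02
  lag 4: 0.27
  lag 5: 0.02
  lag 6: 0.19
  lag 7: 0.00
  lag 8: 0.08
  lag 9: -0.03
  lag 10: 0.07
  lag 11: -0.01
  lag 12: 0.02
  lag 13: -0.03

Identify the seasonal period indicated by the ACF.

2

The largest autocorrelation is r_2 = 0.48, with weaker echoes at lags 4 (0.27) and 6 (0.19); the remaining lags stay at or below 0.08.
The dominant spike at lag 2 indicates a seasonal period of 2.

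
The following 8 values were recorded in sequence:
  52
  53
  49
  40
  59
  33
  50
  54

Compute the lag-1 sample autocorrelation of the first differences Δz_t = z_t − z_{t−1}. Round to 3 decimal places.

First differences Δz: 1, -4, -9, 19, -26, 17, 4
Mean of differences = 0.2857
Numerator Σ(Δz_t−Δz̄)(Δz_{t+1}−Δz̄) = -1006.2245
Denominator Σ(Δz_t−Δz̄)² = 1439.4286
r_1(Δz) = -1006.2245 / 1439.4286 = -0.699

-0.699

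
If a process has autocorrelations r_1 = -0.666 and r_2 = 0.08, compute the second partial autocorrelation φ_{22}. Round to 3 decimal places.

φ_{22} = (r_2 − r_1²) / (1 − r_1²)
r_1² = (-0.666)² = 0.443556
Numerator = 0.08 − 0.4436 = -0.3636; denominator = 1 − 0.4436 = 0.5564
φ_{22} = -0.3636 / 0.5564 = -0.653

-0.653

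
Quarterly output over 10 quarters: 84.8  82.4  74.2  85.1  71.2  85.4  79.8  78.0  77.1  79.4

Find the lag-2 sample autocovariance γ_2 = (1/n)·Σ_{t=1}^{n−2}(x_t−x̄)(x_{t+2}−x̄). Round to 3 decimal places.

5.395

Mean x̄ = (84.8 + 82.4 + 74.2 + 85.1 + 71.2 + 85.4 + 79.8 + 78.0 + 77.1 + 79.4)/10 = 79.7400
Σ_{t=1}^{8}(x_t−x̄)(x_{t+2}−x̄) = 53.9468
γ_2 = 53.9468 / 10 = 5.395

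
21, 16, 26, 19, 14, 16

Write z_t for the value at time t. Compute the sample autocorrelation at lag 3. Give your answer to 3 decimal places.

-0.066

Mean z̄ = (21 + 16 + 26 + 19 + 14 + 16)/6 = 18.6667
Deviations from mean: 2.3333, -2.6667, 7.3333, 0.3333, -4.6667, -2.6667
Numerator Σ_{t=1}^{3}(z_t−z̄)(z_{t+3}−z̄) = -6.3333
Denominator Σ(z_t−z̄)² = 95.3333
r_3 = -6.3333 / 95.3333 = -0.066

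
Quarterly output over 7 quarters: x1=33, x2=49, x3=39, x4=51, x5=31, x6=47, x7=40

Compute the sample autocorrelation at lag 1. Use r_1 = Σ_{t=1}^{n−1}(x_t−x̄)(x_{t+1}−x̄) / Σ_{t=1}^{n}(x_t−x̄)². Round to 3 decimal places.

-0.738

Mean x̄ = (33 + 49 + 39 + 51 + 31 + 47 + 40)/7 = 41.4286
Deviations from mean: -8.4286, 7.5714, -2.4286, 9.5714, -10.4286, 5.5714, -1.4286
Σ(x_t−x̄)(x_{t+1}−x̄) = (-63.8163) + (-18.3878) + (-23.2449) + (-99.8163) + (-58.1020) + (-7.9592) = -271.3265
Denominator Σ(x_t−x̄)² = 367.7143
r_1 = -271.3265 / 367.7143 = -0.738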